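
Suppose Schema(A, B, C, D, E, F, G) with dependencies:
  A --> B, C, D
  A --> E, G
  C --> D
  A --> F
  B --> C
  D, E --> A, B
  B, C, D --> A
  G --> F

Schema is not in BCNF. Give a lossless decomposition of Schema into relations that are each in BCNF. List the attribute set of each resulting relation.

Candidate keys of the original relation: {A}, {B}, {C, E}, {D, E}.
Within {A, B, C, D, E, F, G}: {C}⁺ ∩ {A, B, C, D, E, F, G} = {C, D}, not the whole set, so C --> D violates BCNF; decompose into {C, D} and {A, B, C, E, F, G}.
{C, D}: every determinant is a superkey — BCNF.
Within {A, B, C, E, F, G}: {G}⁺ ∩ {A, B, C, E, F, G} = {F, G}, not the whole set, so G --> F violates BCNF; decompose into {F, G} and {A, B, C, E, G}.
{F, G}: every determinant is a superkey — BCNF.
{A, B, C, E, G}: every determinant is a superkey — BCNF.

{A, B, C, E, G}; {C, D}; {F, G}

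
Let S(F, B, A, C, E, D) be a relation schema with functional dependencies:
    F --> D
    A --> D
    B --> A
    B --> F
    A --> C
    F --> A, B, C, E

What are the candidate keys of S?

{B}, {F}

Closure of {B} is {A, B, C, D, E, F}, the whole schema; {B} is a candidate key.
Closure of {F} is {A, B, C, D, E, F}, the whole schema; {F} is a candidate key.
These are minimal and exhaustive — every other superkey contains one of them.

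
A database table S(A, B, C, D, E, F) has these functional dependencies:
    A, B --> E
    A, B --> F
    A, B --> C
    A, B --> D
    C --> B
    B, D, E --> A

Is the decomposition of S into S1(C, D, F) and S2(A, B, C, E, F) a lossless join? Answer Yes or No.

S1 ∩ S2 = {C, F}; its closure under F is {B, C, F}.
S1 ⊄ {B, C, F} and S2 ⊄ {B, C, F}, so the split is lossy.

No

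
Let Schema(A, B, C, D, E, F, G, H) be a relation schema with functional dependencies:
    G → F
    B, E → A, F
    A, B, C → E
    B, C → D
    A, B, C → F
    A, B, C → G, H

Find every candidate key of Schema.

Attributes never on any right-hand side: {B, C} — every candidate key must contain all of them.
Closure of {A, B, C} is {A, B, C, D, E, F, G, H}, the whole schema; {A, B, C} is a candidate key.
Closure of {B, C, E} is {A, B, C, D, E, F, G, H}, the whole schema; {B, C, E} is a candidate key.
No proper subset of any of these is a key, and no other minimal superkey exists.

{A, B, C}, {B, C, E}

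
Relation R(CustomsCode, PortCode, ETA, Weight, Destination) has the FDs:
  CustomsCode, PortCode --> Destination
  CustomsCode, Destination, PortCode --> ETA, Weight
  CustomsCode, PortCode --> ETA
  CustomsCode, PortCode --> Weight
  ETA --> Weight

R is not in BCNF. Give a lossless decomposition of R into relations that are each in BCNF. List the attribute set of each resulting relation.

{CustomsCode, Destination, ETA, PortCode}; {ETA, Weight}

Candidate key of the original relation: {CustomsCode, PortCode}.
{CustomsCode, Destination, ETA, PortCode, Weight}: {ETA} determines {ETA, Weight} here but is not a superkey — split on ETA --> Weight, giving {ETA, Weight} and {CustomsCode, Destination, ETA, PortCode}.
{ETA, Weight} is in BCNF.
{CustomsCode, Destination, ETA, PortCode} is in BCNF.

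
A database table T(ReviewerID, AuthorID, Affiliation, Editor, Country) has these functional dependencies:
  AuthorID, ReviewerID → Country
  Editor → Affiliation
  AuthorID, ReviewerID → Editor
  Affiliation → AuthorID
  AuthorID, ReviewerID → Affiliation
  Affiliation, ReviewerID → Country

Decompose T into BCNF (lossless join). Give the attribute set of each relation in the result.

{Affiliation, AuthorID}; {Affiliation, Editor}; {Country, Editor, ReviewerID}

Candidate keys of the original relation: {Affiliation, ReviewerID}, {AuthorID, ReviewerID}, {Editor, ReviewerID}.
Within {Affiliation, AuthorID, Country, Editor, ReviewerID}: {Editor}⁺ ∩ {Affiliation, AuthorID, Country, Editor, ReviewerID} = {Affiliation, AuthorID, Editor}, not the whole set, so Editor → Affiliation, AuthorID violates BCNF; decompose into {Affiliation, AuthorID, Editor} and {Country, Editor, ReviewerID}.
Within {Affiliation, AuthorID, Editor}: {Affiliation}⁺ ∩ {Affiliation, AuthorID, Editor} = {Affiliation, AuthorID}, not the whole set, so Affiliation → AuthorID violates BCNF; decompose into {Affiliation, AuthorID} and {Affiliation, Editor}.
{Affiliation, AuthorID} has no BCNF violation.
{Affiliation, Editor} has no BCNF violation.
{Country, Editor, ReviewerID} has no BCNF violation.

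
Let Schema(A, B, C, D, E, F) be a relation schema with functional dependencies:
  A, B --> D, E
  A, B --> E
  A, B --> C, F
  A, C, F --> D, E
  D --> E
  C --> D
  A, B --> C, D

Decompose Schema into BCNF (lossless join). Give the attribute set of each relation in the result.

Candidate key of the original relation: {A, B}.
{A, B, C, D, E, F}: {A, C, F} determines {A, C, D, E, F} here but is not a superkey — split on A, C, F --> D, E, giving {A, C, D, E, F} and {A, B, C, F}.
{A, C, D, E, F}: {D} determines {D, E} here but is not a superkey — split on D --> E, giving {D, E} and {A, C, D, F}.
{D, E} has no BCNF violation.
{A, C, D, F}: {C} determines {C, D} here but is not a superkey — split on C --> D, giving {C, D} and {A, C, F}.
{C, D} has no BCNF violation.
{A, C, F} has no BCNF violation.
{A, B, C, F} has no BCNF violation.

{A, B, C, F}; {C, D}; {D, E}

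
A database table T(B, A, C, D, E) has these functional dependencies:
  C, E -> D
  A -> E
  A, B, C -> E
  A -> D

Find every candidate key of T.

{A, B, C} never appear on the right of any FD, so every key must include all of them.
Closure of {A, B, C} is {A, B, C, D, E}, the whole schema; {A, B, C} is a candidate key.
No other minimal set has full closure, so this is the only candidate key.

{A, B, C}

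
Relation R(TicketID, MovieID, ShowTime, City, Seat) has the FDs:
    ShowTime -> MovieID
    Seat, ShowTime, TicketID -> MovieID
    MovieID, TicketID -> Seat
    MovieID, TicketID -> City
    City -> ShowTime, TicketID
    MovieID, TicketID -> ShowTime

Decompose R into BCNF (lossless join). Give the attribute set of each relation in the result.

Candidate keys of the original relation: {City}, {MovieID, TicketID}, {ShowTime, TicketID}.
{City, MovieID, Seat, ShowTime, TicketID}: {ShowTime} determines {MovieID, ShowTime} here but is not a superkey — split on ShowTime -> MovieID, giving {MovieID, ShowTime} and {City, Seat, ShowTime, TicketID}.
{MovieID, ShowTime} has no BCNF violation.
{City, Seat, ShowTime, TicketID} has no BCNF violation.

{City, Seat, ShowTime, TicketID}; {MovieID, ShowTime}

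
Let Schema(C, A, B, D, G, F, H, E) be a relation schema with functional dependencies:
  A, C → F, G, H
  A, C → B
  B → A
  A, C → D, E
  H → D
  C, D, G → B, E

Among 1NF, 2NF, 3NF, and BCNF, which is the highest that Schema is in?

3NF

Candidate keys: {A, C}, {B, C}, {C, D, G}, {C, G, H}. Prime attributes: {A, B, C, D, G, H}.
B → A: {B}⁺ = {A, B}, which is not all of the attributes, so the left side is not a superkey — BCNF is violated.
Since {A} ⊆ prime attributes and every other non-superkey FD also has a prime right side, the schema is in 3NF.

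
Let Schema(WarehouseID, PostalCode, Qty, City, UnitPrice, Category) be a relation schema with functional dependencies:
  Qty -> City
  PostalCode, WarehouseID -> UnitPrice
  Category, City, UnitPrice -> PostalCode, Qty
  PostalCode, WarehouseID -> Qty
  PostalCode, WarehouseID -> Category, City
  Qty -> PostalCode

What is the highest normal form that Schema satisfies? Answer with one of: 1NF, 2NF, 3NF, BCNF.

3NF

Candidate keys: {Category, City, UnitPrice, WarehouseID}, {PostalCode, WarehouseID}, {Qty, WarehouseID}. Prime attributes: {Category, City, PostalCode, Qty, UnitPrice, WarehouseID}.
Qty -> City breaks BCNF: {Qty}⁺ = {City, PostalCode, Qty}, so {Qty} is not a superkey.
Its right-hand attributes {City} are all prime, as are those of every other non-superkey FD — the relation is in 3NF.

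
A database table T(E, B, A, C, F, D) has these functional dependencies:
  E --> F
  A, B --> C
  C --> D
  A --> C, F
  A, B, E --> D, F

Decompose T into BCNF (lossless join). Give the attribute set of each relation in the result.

{A, B, E}; {A, C}; {C, D}; {E, F}

Candidate key of the original relation: {A, B, E}.
In {A, B, C, D, E, F}, {E} is not a superkey ({E}⁺ restricted to this set is {E, F}), so split on E --> F into {E, F} and {A, B, C, D, E}.
{E, F} is in BCNF.
In {A, B, C, D, E}, {A, B} is not a superkey ({A, B}⁺ restricted to this set is {A, B, C, D}), so split on A, B --> C, D into {A, B, C, D} and {A, B, E}.
In {A, B, C, D}, {C} is not a superkey ({C}⁺ restricted to this set is {C, D}), so split on C --> D into {C, D} and {A, B, C}.
{C, D} is in BCNF.
In {A, B, C}, {A} is not a superkey ({A}⁺ restricted to this set is {A, C}), so split on A --> C into {A, C} and {A, B}.
{A, C} is in BCNF.
{A, B} is in BCNF.
{A, B, E} is in BCNF.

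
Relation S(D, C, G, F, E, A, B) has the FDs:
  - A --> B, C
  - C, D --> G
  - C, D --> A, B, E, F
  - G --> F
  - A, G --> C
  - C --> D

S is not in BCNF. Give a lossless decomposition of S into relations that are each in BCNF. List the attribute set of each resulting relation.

Candidate keys of the original relation: {A}, {C}.
Within {A, B, C, D, E, F, G}: {G}⁺ ∩ {A, B, C, D, E, F, G} = {F, G}, not the whole set, so G --> F violates BCNF; decompose into {F, G} and {A, B, C, D, E, G}.
{F, G}: every determinant is a superkey — BCNF.
{A, B, C, D, E, G}: every determinant is a superkey — BCNF.

{A, B, C, D, E, G}; {F, G}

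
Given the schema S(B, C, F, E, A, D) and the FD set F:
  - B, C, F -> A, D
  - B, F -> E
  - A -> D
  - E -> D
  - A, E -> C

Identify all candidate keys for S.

Attributes never on any right-hand side: {B, F} — every candidate key must contain all of them.
Closure of {A, B, F} is {A, B, C, D, E, F}, the whole schema; {A, B, F} is a candidate key.
Closure of {B, C, F} is {A, B, C, D, E, F}, the whole schema; {B, C, F} is a candidate key.
These are minimal and exhaustive — every other superkey contains one of them.

{A, B, F}, {B, C, F}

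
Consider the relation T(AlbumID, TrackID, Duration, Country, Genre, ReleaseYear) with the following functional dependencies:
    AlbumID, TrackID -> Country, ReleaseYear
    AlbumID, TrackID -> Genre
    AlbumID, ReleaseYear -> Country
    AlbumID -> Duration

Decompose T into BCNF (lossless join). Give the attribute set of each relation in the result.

Candidate key of the original relation: {AlbumID, TrackID}.
{AlbumID, Country, Duration, Genre, ReleaseYear, TrackID}: {AlbumID, ReleaseYear} determines {AlbumID, Country, Duration, ReleaseYear} here but is not a superkey — split on AlbumID, ReleaseYear -> Country, Duration, giving {AlbumID, Country, Duration, ReleaseYear} and {AlbumID, Genre, ReleaseYear, TrackID}.
{AlbumID, Country, Duration, ReleaseYear}: {AlbumID} determines {AlbumID, Duration} here but is not a superkey — split on AlbumID -> Duration, giving {AlbumID, Duration} and {AlbumID, Country, ReleaseYear}.
{AlbumID, Duration}: every determinant is a superkey — BCNF.
{AlbumID, Country, ReleaseYear}: every determinant is a superkey — BCNF.
{AlbumID, Genre, ReleaseYear, TrackID}: every determinant is a superkey — BCNF.

{AlbumID, Country, ReleaseYear}; {AlbumID, Duration}; {AlbumID, Genre, ReleaseYear, TrackID}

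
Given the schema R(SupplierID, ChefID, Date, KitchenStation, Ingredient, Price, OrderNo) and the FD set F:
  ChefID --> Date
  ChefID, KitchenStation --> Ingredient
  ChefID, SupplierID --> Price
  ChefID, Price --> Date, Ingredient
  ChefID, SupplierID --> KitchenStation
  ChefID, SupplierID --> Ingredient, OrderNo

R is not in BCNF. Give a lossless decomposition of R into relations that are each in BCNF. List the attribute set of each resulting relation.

{ChefID, Date}; {ChefID, Ingredient, KitchenStation}; {ChefID, KitchenStation, OrderNo, Price, SupplierID}

Candidate key of the original relation: {ChefID, SupplierID}.
Within {ChefID, Date, Ingredient, KitchenStation, OrderNo, Price, SupplierID}: {ChefID}⁺ ∩ {ChefID, Date, Ingredient, KitchenStation, OrderNo, Price, SupplierID} = {ChefID, Date}, not the whole set, so ChefID --> Date violates BCNF; decompose into {ChefID, Date} and {ChefID, Ingredient, KitchenStation, OrderNo, Price, SupplierID}.
{ChefID, Date} has no BCNF violation.
Within {ChefID, Ingredient, KitchenStation, OrderNo, Price, SupplierID}: {ChefID, KitchenStation}⁺ ∩ {ChefID, Ingredient, KitchenStation, OrderNo, Price, SupplierID} = {ChefID, Ingredient, KitchenStation}, not the whole set, so ChefID, KitchenStation --> Ingredient violates BCNF; decompose into {ChefID, Ingredient, KitchenStation} and {ChefID, KitchenStation, OrderNo, Price, SupplierID}.
{ChefID, Ingredient, KitchenStation} has no BCNF violation.
{ChefID, KitchenStation, OrderNo, Price, SupplierID} has no BCNF violation.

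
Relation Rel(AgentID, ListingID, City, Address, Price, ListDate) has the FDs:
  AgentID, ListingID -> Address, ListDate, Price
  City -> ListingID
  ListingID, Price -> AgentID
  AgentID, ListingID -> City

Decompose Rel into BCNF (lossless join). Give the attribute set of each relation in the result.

{Address, AgentID, City, ListDate, Price}; {City, ListingID}

Candidate keys of the original relation: {AgentID, City}, {AgentID, ListingID}, {City, Price}, {ListingID, Price}.
In {Address, AgentID, City, ListDate, ListingID, Price}, {City} is not a superkey ({City}⁺ restricted to this set is {City, ListingID}), so split on City -> ListingID into {City, ListingID} and {Address, AgentID, City, ListDate, Price}.
{City, ListingID} is in BCNF.
{Address, AgentID, City, ListDate, Price} is in BCNF.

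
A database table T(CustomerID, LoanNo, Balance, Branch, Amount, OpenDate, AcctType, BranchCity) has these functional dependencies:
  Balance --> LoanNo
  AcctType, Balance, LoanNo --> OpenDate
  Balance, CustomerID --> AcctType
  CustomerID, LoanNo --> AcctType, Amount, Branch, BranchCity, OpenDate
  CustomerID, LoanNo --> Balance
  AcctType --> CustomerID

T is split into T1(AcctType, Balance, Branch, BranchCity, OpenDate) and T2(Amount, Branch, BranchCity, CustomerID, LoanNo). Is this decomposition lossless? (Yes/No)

No

Common attributes: {Branch, BranchCity}; their closure is {Branch, BranchCity}.
Neither T1 nor T2 is contained in that closure, so the decomposition is lossy.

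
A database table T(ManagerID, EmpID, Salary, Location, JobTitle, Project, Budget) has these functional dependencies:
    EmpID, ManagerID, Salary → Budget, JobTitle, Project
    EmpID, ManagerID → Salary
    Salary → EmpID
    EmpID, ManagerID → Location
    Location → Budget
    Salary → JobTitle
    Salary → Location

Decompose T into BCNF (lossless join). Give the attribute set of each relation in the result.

Candidate keys of the original relation: {EmpID, ManagerID}, {ManagerID, Salary}.
In {Budget, EmpID, JobTitle, Location, ManagerID, Project, Salary}, {Salary} is not a superkey ({Salary}⁺ restricted to this set is {Budget, EmpID, JobTitle, Location, Salary}), so split on Salary → Budget, EmpID, JobTitle, Location into {Budget, EmpID, JobTitle, Location, Salary} and {ManagerID, Project, Salary}.
In {Budget, EmpID, JobTitle, Location, Salary}, {Location} is not a superkey ({Location}⁺ restricted to this set is {Budget, Location}), so split on Location → Budget into {Budget, Location} and {EmpID, JobTitle, Location, Salary}.
{Budget, Location}: every determinant is a superkey — BCNF.
{EmpID, JobTitle, Location, Salary}: every determinant is a superkey — BCNF.
{ManagerID, Project, Salary}: every determinant is a superkey — BCNF.

{Budget, Location}; {EmpID, JobTitle, Location, Salary}; {ManagerID, Project, Salary}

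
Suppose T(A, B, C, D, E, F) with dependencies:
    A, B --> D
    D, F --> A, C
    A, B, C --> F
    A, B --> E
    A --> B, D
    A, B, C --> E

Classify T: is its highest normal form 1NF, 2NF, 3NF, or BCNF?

1NF

Candidate keys: {A, C}, {A, F}, {D, F}. Prime attributes: {A, C, D, F}.
A, B --> D breaks BCNF: {A, B}⁺ = {A, B, D, E}, so {A, B} is not a superkey.
Because {E} is non-prime and the left side of A, B --> E is not a superkey, the relation is not in 3NF.
Since {A} ⊂ {A, C} and {A}⁺ ⊇ {B, E} with {B, E} non-prime, there is a partial dependency; 2NF fails.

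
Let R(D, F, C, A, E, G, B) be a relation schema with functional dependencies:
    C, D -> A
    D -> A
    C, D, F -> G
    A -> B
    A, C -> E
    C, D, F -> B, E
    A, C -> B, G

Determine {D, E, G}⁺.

Start with {D, E, G}.
D -> A applies; add {A} → now {A, D, E, G}.
A -> B applies; add {B} → now {A, B, D, E, G}.
No further FD applies.

{A, B, D, E, G}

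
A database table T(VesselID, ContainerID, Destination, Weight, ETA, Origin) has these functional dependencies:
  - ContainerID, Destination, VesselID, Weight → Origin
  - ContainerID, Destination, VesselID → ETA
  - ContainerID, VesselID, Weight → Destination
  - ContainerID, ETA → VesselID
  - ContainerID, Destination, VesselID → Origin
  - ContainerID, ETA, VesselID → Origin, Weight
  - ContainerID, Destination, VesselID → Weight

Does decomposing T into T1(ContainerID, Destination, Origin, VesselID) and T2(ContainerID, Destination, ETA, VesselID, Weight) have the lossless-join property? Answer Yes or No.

Yes

The shared attributes are {ContainerID, Destination, VesselID} and {ContainerID, Destination, VesselID}⁺ = {ContainerID, Destination, ETA, Origin, VesselID, Weight}.
Since T1 ⊆ {ContainerID, Destination, ETA, Origin, VesselID, Weight}, the intersection is a superkey of T1; the decomposition is lossless.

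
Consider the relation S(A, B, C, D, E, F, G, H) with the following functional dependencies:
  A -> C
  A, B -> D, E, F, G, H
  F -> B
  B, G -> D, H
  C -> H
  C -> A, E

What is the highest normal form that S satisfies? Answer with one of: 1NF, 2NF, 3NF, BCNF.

1NF

Candidate keys: {A, B}, {A, F}, {B, C}, {C, F}. Prime attributes: {A, B, C, F}.
A -> C breaks BCNF: {A}⁺ = {A, C, E, H}, so {A} is not a superkey.
Because {D, H} are non-prime and the left side of B, G -> D, H is not a superkey, the relation is not in 3NF.
Since {A} ⊂ {A, B} and {A}⁺ ⊇ {E, H} with {E, H} non-prime, there is a partial dependency; 2NF fails.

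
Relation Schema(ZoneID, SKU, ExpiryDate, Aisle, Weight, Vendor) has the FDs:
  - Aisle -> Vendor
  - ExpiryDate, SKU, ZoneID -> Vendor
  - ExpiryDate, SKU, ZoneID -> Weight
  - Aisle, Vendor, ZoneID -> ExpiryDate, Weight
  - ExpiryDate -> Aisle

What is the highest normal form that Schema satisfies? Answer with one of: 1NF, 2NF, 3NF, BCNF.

Candidate keys: {Aisle, SKU, ZoneID}, {ExpiryDate, SKU, ZoneID}. Prime attributes: {Aisle, ExpiryDate, SKU, ZoneID}.
Aisle -> Vendor breaks BCNF: {Aisle}⁺ = {Aisle, Vendor}, so {Aisle} is not a superkey.
Because {Vendor} is non-prime and the left side of Aisle -> Vendor is not a superkey, the relation is not in 3NF.
The proper key subset {Aisle} of {Aisle, SKU, ZoneID} determines non-prime {Vendor}, so the relation is not even in 2NF.

1NF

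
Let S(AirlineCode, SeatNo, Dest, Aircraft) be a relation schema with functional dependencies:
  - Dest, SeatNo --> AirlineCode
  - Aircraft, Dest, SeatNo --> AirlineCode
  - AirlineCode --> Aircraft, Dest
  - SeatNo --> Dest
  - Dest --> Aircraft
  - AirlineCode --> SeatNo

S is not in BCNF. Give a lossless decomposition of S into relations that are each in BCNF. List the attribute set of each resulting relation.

Candidate keys of the original relation: {AirlineCode}, {SeatNo}.
{Aircraft, AirlineCode, Dest, SeatNo}: {Dest} determines {Aircraft, Dest} here but is not a superkey — split on Dest --> Aircraft, giving {Aircraft, Dest} and {AirlineCode, Dest, SeatNo}.
{Aircraft, Dest} is in BCNF.
{AirlineCode, Dest, SeatNo} is in BCNF.

{Aircraft, Dest}; {AirlineCode, Dest, SeatNo}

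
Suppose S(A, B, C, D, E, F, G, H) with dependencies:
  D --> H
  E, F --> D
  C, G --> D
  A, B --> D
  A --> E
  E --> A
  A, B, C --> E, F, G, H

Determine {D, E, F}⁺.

{A, D, E, F, H}

Start with {D, E, F}.
D --> H applies; add {H} → now {D, E, F, H}.
E --> A applies; add {A} → now {A, D, E, F, H}.
No further FD applies.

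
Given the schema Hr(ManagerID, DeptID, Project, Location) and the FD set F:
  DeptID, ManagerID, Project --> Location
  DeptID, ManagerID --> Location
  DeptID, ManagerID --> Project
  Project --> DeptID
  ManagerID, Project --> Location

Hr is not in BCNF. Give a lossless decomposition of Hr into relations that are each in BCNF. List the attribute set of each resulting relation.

Candidate keys of the original relation: {DeptID, ManagerID}, {ManagerID, Project}.
Within {DeptID, Location, ManagerID, Project}: {Project}⁺ ∩ {DeptID, Location, ManagerID, Project} = {DeptID, Project}, not the whole set, so Project --> DeptID violates BCNF; decompose into {DeptID, Project} and {Location, ManagerID, Project}.
{DeptID, Project} has no BCNF violation.
{Location, ManagerID, Project} has no BCNF violation.

{DeptID, Project}; {Location, ManagerID, Project}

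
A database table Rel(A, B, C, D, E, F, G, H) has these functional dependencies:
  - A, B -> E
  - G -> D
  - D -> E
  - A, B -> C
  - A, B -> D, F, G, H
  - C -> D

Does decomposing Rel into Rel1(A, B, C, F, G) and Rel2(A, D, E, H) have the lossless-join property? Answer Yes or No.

No

Rel1 ∩ Rel2 = {A}; its closure under F is {A}.
Neither Rel1 nor Rel2 is contained in that closure, so the decomposition is lossy.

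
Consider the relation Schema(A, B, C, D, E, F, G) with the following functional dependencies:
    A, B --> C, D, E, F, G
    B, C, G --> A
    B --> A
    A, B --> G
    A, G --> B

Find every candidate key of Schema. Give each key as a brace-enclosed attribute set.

{B}⁺ = {A, B, C, D, E, F, G}, which is every attribute, so {B} is a candidate key.
{A, G}⁺ = {A, B, C, D, E, F, G}, which is every attribute, so {A, G} is a candidate key.
These are minimal and exhaustive — every other superkey contains one of them.

{A, G}, {B}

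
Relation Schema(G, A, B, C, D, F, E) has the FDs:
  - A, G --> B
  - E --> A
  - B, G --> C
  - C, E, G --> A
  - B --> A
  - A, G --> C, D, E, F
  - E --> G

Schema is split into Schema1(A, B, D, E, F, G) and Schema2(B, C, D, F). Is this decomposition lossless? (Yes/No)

No

The shared attributes are {B, D, F} and {B, D, F}⁺ = {A, B, D, F}.
The closure covers neither Schema1 nor Schema2 entirely; the join is not lossless.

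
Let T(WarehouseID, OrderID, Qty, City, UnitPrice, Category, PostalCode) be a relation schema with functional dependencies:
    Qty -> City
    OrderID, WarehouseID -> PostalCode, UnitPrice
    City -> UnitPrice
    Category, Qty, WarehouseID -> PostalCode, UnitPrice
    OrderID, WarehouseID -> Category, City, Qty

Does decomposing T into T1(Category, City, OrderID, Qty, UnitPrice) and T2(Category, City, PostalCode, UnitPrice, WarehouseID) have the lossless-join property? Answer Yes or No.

No

The shared attributes are {Category, City, UnitPrice} and {Category, City, UnitPrice}⁺ = {Category, City, UnitPrice}.
The closure covers neither T1 nor T2 entirely; the join is not lossless.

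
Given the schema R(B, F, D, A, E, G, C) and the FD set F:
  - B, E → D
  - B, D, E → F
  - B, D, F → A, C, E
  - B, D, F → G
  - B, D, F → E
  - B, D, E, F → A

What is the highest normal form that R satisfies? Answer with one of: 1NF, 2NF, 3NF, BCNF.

Candidate keys: {B, D, F}, {B, E}. Prime attributes: {B, D, E, F}.
The left-hand side of every FD is a superkey, so BCNF is satisfied.

BCNF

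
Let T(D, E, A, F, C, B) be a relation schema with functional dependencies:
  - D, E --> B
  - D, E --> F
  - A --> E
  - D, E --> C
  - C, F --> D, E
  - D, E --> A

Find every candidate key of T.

{A, D}, {C, F}, {D, E}

{A, D}⁺ = {A, B, C, D, E, F}, which is every attribute, so {A, D} is a candidate key.
{C, F}⁺ = {A, B, C, D, E, F}, which is every attribute, so {C, F} is a candidate key.
{D, E}⁺ = {A, B, C, D, E, F}, which is every attribute, so {D, E} is a candidate key.
Any other superkey properly contains one of these, so there are no further candidate keys.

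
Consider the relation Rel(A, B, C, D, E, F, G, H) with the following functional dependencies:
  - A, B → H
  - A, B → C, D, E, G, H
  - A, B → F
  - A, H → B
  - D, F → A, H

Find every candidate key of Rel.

{A, B}, {A, H}, {D, F}

Closure of {A, B} is {A, B, C, D, E, F, G, H}, the whole schema; {A, B} is a candidate key.
Closure of {A, H} is {A, B, C, D, E, F, G, H}, the whole schema; {A, H} is a candidate key.
Closure of {D, F} is {A, B, C, D, E, F, G, H}, the whole schema; {D, F} is a candidate key.
No proper subset of any of these is a key, and no other minimal superkey exists.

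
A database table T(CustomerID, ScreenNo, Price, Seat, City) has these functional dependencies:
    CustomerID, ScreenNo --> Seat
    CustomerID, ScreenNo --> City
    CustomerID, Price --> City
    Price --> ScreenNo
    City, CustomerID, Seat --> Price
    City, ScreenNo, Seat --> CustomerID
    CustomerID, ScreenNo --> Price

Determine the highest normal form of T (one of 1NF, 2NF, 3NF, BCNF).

Candidate keys: {City, CustomerID, Seat}, {City, Price, Seat}, {City, ScreenNo, Seat}, {CustomerID, Price}, {CustomerID, ScreenNo}. Prime attributes: {City, CustomerID, Price, ScreenNo, Seat}.
For Price --> ScreenNo we have {Price}⁺ = {Price, ScreenNo}; {Price} is not a superkey, so BCNF fails.
Since {ScreenNo} ⊆ prime attributes and every other non-superkey FD also has a prime right side, the schema is in 3NF.

3NF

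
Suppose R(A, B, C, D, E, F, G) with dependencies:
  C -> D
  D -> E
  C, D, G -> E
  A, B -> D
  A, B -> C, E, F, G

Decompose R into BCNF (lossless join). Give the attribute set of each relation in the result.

Candidate key of the original relation: {A, B}.
{A, B, C, D, E, F, G}: {C} determines {C, D, E} here but is not a superkey — split on C -> D, E, giving {C, D, E} and {A, B, C, F, G}.
{C, D, E}: {D} determines {D, E} here but is not a superkey — split on D -> E, giving {D, E} and {C, D}.
{D, E} has no BCNF violation.
{C, D} has no BCNF violation.
{A, B, C, F, G} has no BCNF violation.

{A, B, C, F, G}; {C, D}; {D, E}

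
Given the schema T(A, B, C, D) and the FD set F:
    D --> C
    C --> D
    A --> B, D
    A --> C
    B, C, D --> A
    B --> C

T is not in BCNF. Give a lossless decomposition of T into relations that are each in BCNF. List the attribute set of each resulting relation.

{A, B, D}; {C, D}

Candidate keys of the original relation: {A}, {B}.
In {A, B, C, D}, {D} is not a superkey ({D}⁺ restricted to this set is {C, D}), so split on D --> C into {C, D} and {A, B, D}.
{C, D} has no BCNF violation.
{A, B, D} has no BCNF violation.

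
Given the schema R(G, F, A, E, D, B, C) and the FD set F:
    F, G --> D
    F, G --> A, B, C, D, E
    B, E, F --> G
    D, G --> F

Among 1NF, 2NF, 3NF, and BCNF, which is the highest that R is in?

Candidate keys: {B, E, F}, {D, G}, {F, G}. Prime attributes: {B, D, E, F, G}.
Each dependency's left side is a superkey — BCNF holds.

BCNF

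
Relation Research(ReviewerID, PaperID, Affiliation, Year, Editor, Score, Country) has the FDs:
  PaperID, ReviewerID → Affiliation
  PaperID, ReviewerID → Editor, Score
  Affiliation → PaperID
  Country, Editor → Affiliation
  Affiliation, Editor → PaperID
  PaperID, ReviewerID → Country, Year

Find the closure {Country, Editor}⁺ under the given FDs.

{Affiliation, Country, Editor, PaperID}

Start with {Country, Editor}.
Country, Editor → Affiliation applies; add {Affiliation} → now {Affiliation, Country, Editor}.
Affiliation, Editor → PaperID applies; add {PaperID} → now {Affiliation, Country, Editor, PaperID}.
No further FD applies.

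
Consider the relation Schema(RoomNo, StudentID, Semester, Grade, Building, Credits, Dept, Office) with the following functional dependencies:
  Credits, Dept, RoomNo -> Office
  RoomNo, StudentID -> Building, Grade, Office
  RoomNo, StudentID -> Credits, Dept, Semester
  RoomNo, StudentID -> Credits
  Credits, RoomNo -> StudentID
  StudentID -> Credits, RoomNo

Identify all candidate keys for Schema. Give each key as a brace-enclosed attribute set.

{Credits, RoomNo}, {StudentID}

{StudentID}⁺ = {Building, Credits, Dept, Grade, Office, RoomNo, Semester, StudentID} — all of the relation — so {StudentID} is a candidate key.
{Credits, RoomNo}⁺ = {Building, Credits, Dept, Grade, Office, RoomNo, Semester, StudentID} — all of the relation — so {Credits, RoomNo} is a candidate key.
Any other superkey properly contains one of these, so there are no further candidate keys.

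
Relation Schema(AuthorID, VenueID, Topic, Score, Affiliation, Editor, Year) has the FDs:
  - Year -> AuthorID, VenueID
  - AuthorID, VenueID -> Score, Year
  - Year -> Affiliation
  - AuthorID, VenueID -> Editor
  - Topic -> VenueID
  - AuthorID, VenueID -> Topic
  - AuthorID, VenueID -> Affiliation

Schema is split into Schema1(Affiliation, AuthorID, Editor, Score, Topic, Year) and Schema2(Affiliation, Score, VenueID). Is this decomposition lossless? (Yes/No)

Common attributes: {Affiliation, Score}; their closure is {Affiliation, Score}.
Schema1 ⊄ {Affiliation, Score} and Schema2 ⊄ {Affiliation, Score}, so the split is lossy.

No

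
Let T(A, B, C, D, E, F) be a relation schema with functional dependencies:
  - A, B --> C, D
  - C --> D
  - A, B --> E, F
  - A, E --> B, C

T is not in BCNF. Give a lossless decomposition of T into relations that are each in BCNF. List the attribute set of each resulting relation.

{A, B, C, E, F}; {C, D}

Candidate keys of the original relation: {A, B}, {A, E}.
{A, B, C, D, E, F}: {C} determines {C, D} here but is not a superkey — split on C --> D, giving {C, D} and {A, B, C, E, F}.
{C, D} is in BCNF.
{A, B, C, E, F} is in BCNF.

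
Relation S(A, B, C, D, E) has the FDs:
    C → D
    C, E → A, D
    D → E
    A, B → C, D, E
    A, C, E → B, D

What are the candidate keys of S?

{A, B}, {C}

{C}⁺ = {A, B, C, D, E} — all of the relation — so {C} is a candidate key.
{A, B}⁺ = {A, B, C, D, E} — all of the relation — so {A, B} is a candidate key.
These are minimal and exhaustive — every other superkey contains one of them.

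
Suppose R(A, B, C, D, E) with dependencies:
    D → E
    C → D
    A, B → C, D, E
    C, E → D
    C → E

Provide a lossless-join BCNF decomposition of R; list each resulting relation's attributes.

Candidate key of the original relation: {A, B}.
{A, B, C, D, E}: {D} determines {D, E} here but is not a superkey — split on D → E, giving {D, E} and {A, B, C, D}.
{D, E}: every determinant is a superkey — BCNF.
{A, B, C, D}: {C} determines {C, D} here but is not a superkey — split on C → D, giving {C, D} and {A, B, C}.
{C, D}: every determinant is a superkey — BCNF.
{A, B, C}: every determinant is a superkey — BCNF.

{A, B, C}; {C, D}; {D, E}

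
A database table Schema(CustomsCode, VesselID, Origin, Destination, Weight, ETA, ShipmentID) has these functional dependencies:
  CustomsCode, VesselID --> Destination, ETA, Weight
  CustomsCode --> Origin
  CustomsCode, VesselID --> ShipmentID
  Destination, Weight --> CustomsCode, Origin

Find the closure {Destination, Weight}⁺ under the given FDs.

{CustomsCode, Destination, Origin, Weight}

Start with {Destination, Weight}.
Destination, Weight --> CustomsCode, Origin applies; add {CustomsCode, Origin} → now {CustomsCode, Destination, Origin, Weight}.
No further FD applies.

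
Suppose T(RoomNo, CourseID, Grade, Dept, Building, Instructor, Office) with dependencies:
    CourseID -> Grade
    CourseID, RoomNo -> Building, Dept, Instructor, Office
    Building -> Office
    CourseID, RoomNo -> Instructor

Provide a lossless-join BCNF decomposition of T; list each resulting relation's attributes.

{Building, CourseID, Dept, Instructor, RoomNo}; {Building, Office}; {CourseID, Grade}

Candidate key of the original relation: {CourseID, RoomNo}.
{Building, CourseID, Dept, Grade, Instructor, Office, RoomNo}: {CourseID} determines {CourseID, Grade} here but is not a superkey — split on CourseID -> Grade, giving {CourseID, Grade} and {Building, CourseID, Dept, Instructor, Office, RoomNo}.
{CourseID, Grade}: every determinant is a superkey — BCNF.
{Building, CourseID, Dept, Instructor, Office, RoomNo}: {Building} determines {Building, Office} here but is not a superkey — split on Building -> Office, giving {Building, Office} and {Building, CourseID, Dept, Instructor, RoomNo}.
{Building, Office}: every determinant is a superkey — BCNF.
{Building, CourseID, Dept, Instructor, RoomNo}: every determinant is a superkey — BCNF.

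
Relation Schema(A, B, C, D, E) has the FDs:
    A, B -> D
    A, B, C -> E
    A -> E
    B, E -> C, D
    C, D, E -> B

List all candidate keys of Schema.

{A, B}, {A, C, D}

Attributes never on any right-hand side: {A} — every candidate key must contain it.
Closure of {A, B} is {A, B, C, D, E}, the whole schema; {A, B} is a candidate key.
Closure of {A, C, D} is {A, B, C, D, E}, the whole schema; {A, C, D} is a candidate key.
These are minimal and exhaustive — every other superkey contains one of them.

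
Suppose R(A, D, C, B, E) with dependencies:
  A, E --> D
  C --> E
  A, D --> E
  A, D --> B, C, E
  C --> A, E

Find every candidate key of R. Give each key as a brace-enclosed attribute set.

{A, D}, {A, E}, {C}

{C}⁺ = {A, B, C, D, E} — all of the relation — so {C} is a candidate key.
{A, D}⁺ = {A, B, C, D, E} — all of the relation — so {A, D} is a candidate key.
{A, E}⁺ = {A, B, C, D, E} — all of the relation — so {A, E} is a candidate key.
No proper subset of any of these is a key, and no other minimal superkey exists.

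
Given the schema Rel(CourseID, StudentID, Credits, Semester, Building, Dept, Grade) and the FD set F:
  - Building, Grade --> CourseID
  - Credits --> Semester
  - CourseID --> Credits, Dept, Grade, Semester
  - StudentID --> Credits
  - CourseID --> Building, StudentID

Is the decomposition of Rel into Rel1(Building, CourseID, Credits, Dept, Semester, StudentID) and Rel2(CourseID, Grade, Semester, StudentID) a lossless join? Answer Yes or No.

Yes

The shared attributes are {CourseID, Semester, StudentID} and {CourseID, Semester, StudentID}⁺ = {Building, CourseID, Credits, Dept, Grade, Semester, StudentID}.
This includes all of Rel1, so the common attributes are a superkey of Rel1 — the join is lossless.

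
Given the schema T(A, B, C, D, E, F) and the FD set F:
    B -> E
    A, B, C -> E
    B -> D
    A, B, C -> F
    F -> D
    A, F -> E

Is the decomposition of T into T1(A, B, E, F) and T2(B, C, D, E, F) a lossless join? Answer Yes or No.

T1 ∩ T2 = {B, E, F}; its closure under F is {B, D, E, F}.
Neither T1 nor T2 is contained in that closure, so the decomposition is lossy.

No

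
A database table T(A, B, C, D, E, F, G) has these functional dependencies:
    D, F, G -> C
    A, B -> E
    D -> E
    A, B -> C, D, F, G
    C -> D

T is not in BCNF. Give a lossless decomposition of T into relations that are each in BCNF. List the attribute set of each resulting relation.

{A, B, D, F, G}; {C, D}; {C, F, G}; {D, E}

Candidate key of the original relation: {A, B}.
In {A, B, C, D, E, F, G}, {D, F, G} is not a superkey ({D, F, G}⁺ restricted to this set is {C, D, E, F, G}), so split on D, F, G -> C, E into {C, D, E, F, G} and {A, B, D, F, G}.
In {C, D, E, F, G}, {D} is not a superkey ({D}⁺ restricted to this set is {D, E}), so split on D -> E into {D, E} and {C, D, F, G}.
{D, E} has no BCNF violation.
In {C, D, F, G}, {C} is not a superkey ({C}⁺ restricted to this set is {C, D}), so split on C -> D into {C, D} and {C, F, G}.
{C, D} has no BCNF violation.
{C, F, G} has no BCNF violation.
{A, B, D, F, G} has no BCNF violation.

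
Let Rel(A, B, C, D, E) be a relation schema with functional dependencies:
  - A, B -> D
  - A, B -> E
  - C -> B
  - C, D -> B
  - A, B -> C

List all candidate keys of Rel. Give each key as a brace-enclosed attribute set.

{A, B}, {A, C}

No FD produces {A}, so it must be in every candidate key.
{A, B}⁺ = {A, B, C, D, E}, which is every attribute, so {A, B} is a candidate key.
{A, C}⁺ = {A, B, C, D, E}, which is every attribute, so {A, C} is a candidate key.
No proper subset of any of these is a key, and no other minimal superkey exists.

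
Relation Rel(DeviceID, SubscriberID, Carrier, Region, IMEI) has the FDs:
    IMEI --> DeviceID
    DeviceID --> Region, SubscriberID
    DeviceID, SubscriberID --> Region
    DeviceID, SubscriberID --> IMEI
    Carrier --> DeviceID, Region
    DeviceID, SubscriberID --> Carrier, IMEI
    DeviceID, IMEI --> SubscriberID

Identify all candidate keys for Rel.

{Carrier}, {DeviceID}, {IMEI}

{Carrier} is a candidate key since {Carrier}⁺ = {Carrier, DeviceID, IMEI, Region, SubscriberID} covers every attribute.
{DeviceID} is a candidate key since {DeviceID}⁺ = {Carrier, DeviceID, IMEI, Region, SubscriberID} covers every attribute.
{IMEI} is a candidate key since {IMEI}⁺ = {Carrier, DeviceID, IMEI, Region, SubscriberID} covers every attribute.
These are minimal and exhaustive — every other superkey contains one of them.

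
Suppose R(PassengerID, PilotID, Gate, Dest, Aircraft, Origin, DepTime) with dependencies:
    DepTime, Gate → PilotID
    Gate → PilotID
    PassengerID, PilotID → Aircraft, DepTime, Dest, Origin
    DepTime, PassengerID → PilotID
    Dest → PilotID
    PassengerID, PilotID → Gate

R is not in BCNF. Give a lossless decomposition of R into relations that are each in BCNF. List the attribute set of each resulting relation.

Candidate keys of the original relation: {DepTime, PassengerID}, {Dest, PassengerID}, {Gate, PassengerID}, {PassengerID, PilotID}.
{Aircraft, DepTime, Dest, Gate, Origin, PassengerID, PilotID}: {DepTime, Gate} determines {DepTime, Gate, PilotID} here but is not a superkey — split on DepTime, Gate → PilotID, giving {DepTime, Gate, PilotID} and {Aircraft, DepTime, Dest, Gate, Origin, PassengerID}.
{DepTime, Gate, PilotID}: {Gate} determines {Gate, PilotID} here but is not a superkey — split on Gate → PilotID, giving {Gate, PilotID} and {DepTime, Gate}.
{Gate, PilotID} has no BCNF violation.
{DepTime, Gate} has no BCNF violation.
{Aircraft, DepTime, Dest, Gate, Origin, PassengerID} has no BCNF violation.

{Aircraft, DepTime, Dest, Gate, Origin, PassengerID}; {Gate, PilotID}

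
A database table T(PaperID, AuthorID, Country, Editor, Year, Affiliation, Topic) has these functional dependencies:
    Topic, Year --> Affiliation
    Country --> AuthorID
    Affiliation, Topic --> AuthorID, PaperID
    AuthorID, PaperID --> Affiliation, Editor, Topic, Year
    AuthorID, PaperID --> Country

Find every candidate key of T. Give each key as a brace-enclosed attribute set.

{Affiliation, Topic} is a candidate key since {Affiliation, Topic}⁺ = {Affiliation, AuthorID, Country, Editor, PaperID, Topic, Year} covers every attribute.
{AuthorID, PaperID} is a candidate key since {AuthorID, PaperID}⁺ = {Affiliation, AuthorID, Country, Editor, PaperID, Topic, Year} covers every attribute.
{Country, PaperID} is a candidate key since {Country, PaperID}⁺ = {Affiliation, AuthorID, Country, Editor, PaperID, Topic, Year} covers every attribute.
{Topic, Year} is a candidate key since {Topic, Year}⁺ = {Affiliation, AuthorID, Country, Editor, PaperID, Topic, Year} covers every attribute.
These are minimal and exhaustive — every other superkey contains one of them.

{Affiliation, Topic}, {AuthorID, PaperID}, {Country, PaperID}, {Topic, Year}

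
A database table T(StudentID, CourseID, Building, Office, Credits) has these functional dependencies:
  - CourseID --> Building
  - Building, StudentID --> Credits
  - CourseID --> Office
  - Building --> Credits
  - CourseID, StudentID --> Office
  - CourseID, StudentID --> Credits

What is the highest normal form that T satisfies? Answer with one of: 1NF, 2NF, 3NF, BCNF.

Candidate key: {CourseID, StudentID}. Prime attributes: {CourseID, StudentID}.
CourseID --> Building breaks BCNF: {CourseID}⁺ = {Building, CourseID, Credits, Office}, so {CourseID} is not a superkey.
Because {Building} is non-prime and the left side of CourseID --> Building is not a superkey, the relation is not in 3NF.
Since {CourseID} ⊂ {CourseID, StudentID} and {CourseID}⁺ ⊇ {Building, Credits, Office} with {Building, Credits, Office} non-prime, there is a partial dependency; 2NF fails.

1NF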